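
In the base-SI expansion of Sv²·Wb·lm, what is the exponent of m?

Sv = J/kg (equivalent dose = energy per mass),
    = m²·s⁻².
So Sv² = m⁴·s⁻⁴.
Wb = V·s (flux: a volt is a weber per second),
    = kg·m²·s⁻²·A⁻¹.
lm = cd·sr = cd (luminous flux; sr is dimensionless).
Combining: Sv²·Wb·lm = (m⁴·s⁻⁴) · (kg·m²·s⁻²·A⁻¹) · cd = kg·m⁶·s⁻⁶·A⁻¹·cd.
The exponent of m is 6.

6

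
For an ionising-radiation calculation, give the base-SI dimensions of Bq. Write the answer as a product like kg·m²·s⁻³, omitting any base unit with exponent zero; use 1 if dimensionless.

s⁻¹

Bq = 1/s = s⁻¹ (activity is decays per second).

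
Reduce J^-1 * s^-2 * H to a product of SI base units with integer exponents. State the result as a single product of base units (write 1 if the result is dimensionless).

J = kg·m²·s⁻².
So J⁻¹ = kg⁻¹·m⁻²·s².
H = kg·m²·s⁻²·A⁻².
Combining: J⁻¹·s⁻²·H = (kg⁻¹·m⁻²·s²) · s⁻² · (kg·m²·s⁻²·A⁻²) = s⁻²·A⁻².

s⁻²·A⁻²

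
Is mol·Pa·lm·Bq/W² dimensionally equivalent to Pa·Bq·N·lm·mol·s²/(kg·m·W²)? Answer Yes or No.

Yes

Left side:
  Pa = N/m² (pressure = force per area),
      = kg·m⁻¹·s⁻².
  lm = cd·sr = cd (luminous flux; sr is dimensionless).
  W = J/s (power = energy per time),
      = kg·m²·s⁻³.
  So W⁻² = kg⁻²·m⁻⁴·s⁶.
  Bq = 1/s = s⁻¹ (activity is decays per second).
  Combining: mol·Pa·lm·W⁻²·Bq = mol · (kg·m⁻¹·s⁻²) · cd · (kg⁻²·m⁻⁴·s⁶) · s⁻¹ = kg⁻¹·m⁻⁵·s³·mol·cd.
Right side:
  Pa = N/m² (pressure = force per area),
      = kg·m⁻¹·s⁻².
  Bq = 1/s = s⁻¹ (activity is decays per second).
  N = kg·m/s² = kg·m·s⁻² (force = mass × acceleration).
  lm = cd·sr = cd (luminous flux; sr is dimensionless).
  W = J/s (power = energy per time),
      = kg·m²·s⁻³.
  So W⁻² = kg⁻²·m⁻⁴·s⁶.
  Combining: kg⁻¹·Pa·Bq·N·lm·m⁻¹·mol·s²·W⁻² = kg⁻¹ · (kg·m⁻¹·s⁻²) · s⁻¹ · (kg·m·s⁻²) · cd · m⁻¹ · mol · s² · (kg⁻²·m⁻⁴·s⁶) = kg⁻¹·m⁻⁵·s³·mol·cd.
Both reduce to kg⁻¹·m⁻⁵·s³·mol·cd.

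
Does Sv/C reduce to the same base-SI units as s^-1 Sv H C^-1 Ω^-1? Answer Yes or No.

Left side:
  Sv = J/kg (equivalent dose = energy per mass),
      = m²·s⁻².
  C = A·s = s·A (charge = current × time).
  So C⁻¹ = s⁻¹·A⁻¹.
  Combining: Sv·C⁻¹ = (m²·s⁻²) · (s⁻¹·A⁻¹) = m²·s⁻³·A⁻¹.
Right side:
  Sv = m²·s⁻².
  H = kg·m²·s⁻²·A⁻².
  C = s·A.
  So C⁻¹ = s⁻¹·A⁻¹.
  Ω = kg·m²·s⁻³·A⁻².
  So Ω⁻¹ = kg⁻¹·m⁻²·s³·A².
  Combining: s⁻¹·Sv·H·C⁻¹·Ω⁻¹ = s⁻¹ · (m²·s⁻²) · (kg·m²·s⁻²·A⁻²) · (s⁻¹·A⁻¹) · (kg⁻¹·m⁻²·s³·A²) = m²·s⁻³·A⁻¹.
Both reduce to m²·s⁻³·A⁻¹.

Yes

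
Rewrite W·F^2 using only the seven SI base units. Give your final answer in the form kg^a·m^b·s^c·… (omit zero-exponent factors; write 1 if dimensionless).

W = J/s (power = energy per time),
    = kg·m²·s⁻³.
F = C/V (capacitance = charge per voltage),
    = A·s/(kg·m²·s⁻³·A⁻¹) (substituting C and V),
    = kg⁻¹·m⁻²·s⁴·A².
So F² = kg⁻²·m⁻⁴·s⁸·A⁴.
Combining: W·F² = (kg·m²·s⁻³) · (kg⁻²·m⁻⁴·s⁸·A⁴) = kg⁻¹·m⁻²·s⁵·A⁴.

kg⁻¹·m⁻²·s⁵·A⁴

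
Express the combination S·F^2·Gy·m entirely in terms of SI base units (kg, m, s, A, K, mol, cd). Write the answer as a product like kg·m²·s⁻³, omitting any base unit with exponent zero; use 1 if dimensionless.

S = 1/Ω (conductance is reciprocal resistance),
    = kg⁻¹·m⁻²·s³·A².
F = C/V (capacitance = charge per voltage),
    = A·s/(kg·m²·s⁻³·A⁻¹) (substituting C and V),
    = kg⁻¹·m⁻²·s⁴·A².
So F² = kg⁻²·m⁻⁴·s⁸·A⁴.
Gy = J/kg (absorbed dose = energy per mass),
    = m²·s⁻².
Combining: S·F²·Gy·m = (kg⁻¹·m⁻²·s³·A²) · (kg⁻²·m⁻⁴·s⁸·A⁴) · (m²·s⁻²) · m = kg⁻³·m⁻³·s⁹·A⁶.

kg⁻³·m⁻³·s⁹·A⁶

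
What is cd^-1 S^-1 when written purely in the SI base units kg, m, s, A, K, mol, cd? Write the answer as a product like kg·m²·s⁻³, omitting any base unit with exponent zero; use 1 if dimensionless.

S = kg⁻¹·m⁻²·s³·A².
So S⁻¹ = kg·m²·s⁻³·A⁻².
Combining: cd⁻¹·S⁻¹ = cd⁻¹ · (kg·m²·s⁻³·A⁻²) = kg·m²·s⁻³·A⁻²·cd⁻¹.

kg·m²·s⁻³·A⁻²·cd⁻¹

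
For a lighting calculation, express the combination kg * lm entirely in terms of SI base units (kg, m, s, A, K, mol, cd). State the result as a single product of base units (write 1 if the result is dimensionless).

kg·cd

lm = cd·sr = cd (luminous flux; sr is dimensionless).
Combining: kg·lm = kg · cd = kg·cd.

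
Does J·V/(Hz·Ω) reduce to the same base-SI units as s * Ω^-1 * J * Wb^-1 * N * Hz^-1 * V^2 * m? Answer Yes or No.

No

Left side:
  Hz = 1/s = s⁻¹ (frequency is cycles per second).
  So Hz⁻¹ = s.
  Ω = V/A (resistance = voltage per current),
      = kg·m²·s⁻³·A⁻².
  So Ω⁻¹ = kg⁻¹·m⁻²·s³·A².
  J = N·m (work = force × distance),
      = kg·m²·s⁻².
  V = W/A (potential = power per current),
      = kg·m²·s⁻³·A⁻¹.
  Combining: Hz⁻¹·Ω⁻¹·J·V = s · (kg⁻¹·m⁻²·s³·A²) · (kg·m²·s⁻²) · (kg·m²·s⁻³·A⁻¹) = kg·m²·s⁻¹·A.
Right side:
  Ω = kg·m²·s⁻³·A⁻².
  So Ω⁻¹ = kg⁻¹·m⁻²·s³·A².
  J = kg·m²·s⁻².
  Wb = kg·m²·s⁻²·A⁻¹.
  So Wb⁻¹ = kg⁻¹·m⁻²·s²·A.
  N = kg·m·s⁻².
  Hz = s⁻¹.
  So Hz⁻¹ = s.
  V = kg·m²·s⁻³·A⁻¹.
  So V² = kg²·m⁴·s⁻⁶·A⁻².
  Combining: s·Ω⁻¹·J·Wb⁻¹·N·Hz⁻¹·V²·m = s · (kg⁻¹·m⁻²·s³·A²) · (kg·m²·s⁻²) · (kg⁻¹·m⁻²·s²·A) · (kg·m·s⁻²) · s · (kg²·m⁴·s⁻⁶·A⁻²) · m = kg²·m⁴·s⁻³·A.
Left is kg·m²·s⁻¹·A; right is kg²·m⁴·s⁻³·A — different.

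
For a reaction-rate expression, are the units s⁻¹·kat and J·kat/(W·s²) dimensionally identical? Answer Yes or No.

Left side:
  kat = mol/s = s⁻¹·mol (catalytic activity).
  Combining: s⁻¹·kat = s⁻¹ · (s⁻¹·mol) = s⁻²·mol.
Right side:
  W = J/s (power = energy per time),
      = kg·m²·s⁻³.
  So W⁻¹ = kg⁻¹·m⁻²·s³.
  J = N·m (work = force × distance),
      = kg·m²·s⁻².
  kat = mol/s = s⁻¹·mol (catalytic activity).
  Combining: W⁻¹·J·s⁻²·kat = (kg⁻¹·m⁻²·s³) · (kg·m²·s⁻²) · s⁻² · (s⁻¹·mol) = s⁻²·mol.
Both reduce to s⁻²·mol.

Yes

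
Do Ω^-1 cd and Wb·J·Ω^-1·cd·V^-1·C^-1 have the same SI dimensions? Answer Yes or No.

Left side:
  Ω = V/A (resistance = voltage per current),
      = kg·m²·s⁻³·A⁻².
  So Ω⁻¹ = kg⁻¹·m⁻²·s³·A².
  Combining: Ω⁻¹·cd = (kg⁻¹·m⁻²·s³·A²) · cd = kg⁻¹·m⁻²·s³·A²·cd.
Right side:
  Wb = V·s (flux: a volt is a weber per second),
      = kg·m²·s⁻²·A⁻¹.
  J = N·m (work = force × distance),
      = kg·m²·s⁻².
  Ω = V/A (resistance = voltage per current),
      = kg·m²·s⁻³·A⁻².
  So Ω⁻¹ = kg⁻¹·m⁻²·s³·A².
  V = W/A (potential = power per current),
      = kg·m²·s⁻³·A⁻¹.
  So V⁻¹ = kg⁻¹·m⁻²·s³·A.
  C = A·s = s·A (charge = current × time).
  So C⁻¹ = s⁻¹·A⁻¹.
  Combining: Wb·J·Ω⁻¹·cd·V⁻¹·C⁻¹ = (kg·m²·s⁻²·A⁻¹) · (kg·m²·s⁻²) · (kg⁻¹·m⁻²·s³·A²) · cd · (kg⁻¹·m⁻²·s³·A) · (s⁻¹·A⁻¹) = s·A·cd.
Left is kg⁻¹·m⁻²·s³·A²·cd; right is s·A·cd — different.

No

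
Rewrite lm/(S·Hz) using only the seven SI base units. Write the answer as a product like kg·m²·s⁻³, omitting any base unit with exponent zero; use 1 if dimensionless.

kg·m²·s⁻²·A⁻²·cd

S = kg⁻¹·m⁻²·s³·A².
So S⁻¹ = kg·m²·s⁻³·A⁻².
lm = cd.
Hz = s⁻¹.
So Hz⁻¹ = s.
Combining: S⁻¹·lm·Hz⁻¹ = (kg·m²·s⁻³·A⁻²) · cd · s = kg·m²·s⁻²·A⁻²·cd.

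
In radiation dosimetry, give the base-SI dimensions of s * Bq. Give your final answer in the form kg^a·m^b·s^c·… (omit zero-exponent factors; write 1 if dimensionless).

1

Bq = 1/s = s⁻¹ (activity is decays per second).
Combining: s·Bq = s · s⁻¹ = 1.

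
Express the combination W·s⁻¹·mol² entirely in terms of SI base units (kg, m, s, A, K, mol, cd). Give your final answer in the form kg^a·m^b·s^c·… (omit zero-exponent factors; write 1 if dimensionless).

W = J/s (power = energy per time),
    = kg·m²·s⁻³.
Combining: W·s⁻¹·mol² = (kg·m²·s⁻³) · s⁻¹ · mol² = kg·m²·s⁻⁴·mol².

kg·m²·s⁻⁴·mol²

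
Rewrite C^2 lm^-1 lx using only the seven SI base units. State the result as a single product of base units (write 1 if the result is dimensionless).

C = s·A.
So C² = s²·A².
lm = cd.
So lm⁻¹ = cd⁻¹.
lx = m⁻²·cd.
Combining: C²·lm⁻¹·lx = (s²·A²) · cd⁻¹ · (m⁻²·cd) = m⁻²·s²·A².

m⁻²·s²·A²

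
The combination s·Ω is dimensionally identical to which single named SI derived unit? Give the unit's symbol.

Ω = kg·m²·s⁻³·A⁻².
Combining: s·Ω = s · (kg·m²·s⁻³·A⁻²) = kg·m²·s⁻²·A⁻².
kg·m²·s⁻²·A⁻² is the base-SI form of the henry.

H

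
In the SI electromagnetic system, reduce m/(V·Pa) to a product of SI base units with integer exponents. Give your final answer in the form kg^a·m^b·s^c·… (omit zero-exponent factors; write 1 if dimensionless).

kg⁻²·s⁵·A

V = W/A (potential = power per current),
    = kg·m²·s⁻³·A⁻¹.
So V⁻¹ = kg⁻¹·m⁻²·s³·A.
Pa = N/m² (pressure = force per area),
    = kg·m⁻¹·s⁻².
So Pa⁻¹ = kg⁻¹·m·s².
Combining: V⁻¹·m·Pa⁻¹ = (kg⁻¹·m⁻²·s³·A) · m · (kg⁻¹·m·s²) = kg⁻²·s⁵·A.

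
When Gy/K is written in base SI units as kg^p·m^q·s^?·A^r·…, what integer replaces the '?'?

Gy = m²·s⁻².
Combining: Gy·K⁻¹ = (m²·s⁻²) · K⁻¹ = m²·s⁻²·K⁻¹.
The exponent of s is -2.

-2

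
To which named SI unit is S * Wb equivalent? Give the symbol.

C

S = kg⁻¹·m⁻²·s³·A².
Wb = kg·m²·s⁻²·A⁻¹.
Combining: S·Wb = (kg⁻¹·m⁻²·s³·A²) · (kg·m²·s⁻²·A⁻¹) = s·A.
s·A is the base-SI form of the coulomb.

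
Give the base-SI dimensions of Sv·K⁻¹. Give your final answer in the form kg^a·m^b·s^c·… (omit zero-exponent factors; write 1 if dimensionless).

m²·s⁻²·K⁻¹

Sv = J/kg (equivalent dose = energy per mass),
    = m²·s⁻².
Combining: Sv·K⁻¹ = (m²·s⁻²) · K⁻¹ = m²·s⁻²·K⁻¹.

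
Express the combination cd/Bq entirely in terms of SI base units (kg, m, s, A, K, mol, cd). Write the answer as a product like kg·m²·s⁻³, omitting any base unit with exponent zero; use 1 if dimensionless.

s·cd

Bq = 1/s = s⁻¹ (activity is decays per second).
So Bq⁻¹ = s.
Combining: cd·Bq⁻¹ = cd · s = s·cd.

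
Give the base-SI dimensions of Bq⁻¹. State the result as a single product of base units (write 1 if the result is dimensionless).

Bq = s⁻¹.
So Bq⁻¹ = s.

s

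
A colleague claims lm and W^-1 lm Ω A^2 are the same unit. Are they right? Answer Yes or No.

Left side:
  lm = cd·sr = cd (luminous flux; sr is dimensionless).
Right side:
  W = kg·m²·s⁻³.
  So W⁻¹ = kg⁻¹·m⁻²·s³.
  lm = cd.
  Ω = kg·m²·s⁻³·A⁻².
  Combining: W⁻¹·lm·Ω·A² = (kg⁻¹·m⁻²·s³) · cd · (kg·m²·s⁻³·A⁻²) · A² = cd.
Both reduce to cd.

Yes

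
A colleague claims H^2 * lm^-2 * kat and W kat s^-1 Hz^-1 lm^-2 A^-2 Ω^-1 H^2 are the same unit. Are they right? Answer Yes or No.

Left side:
  H = kg·m²·s⁻²·A⁻².
  So H² = kg²·m⁴·s⁻⁴·A⁻⁴.
  lm = cd.
  So lm⁻² = cd⁻².
  kat = s⁻¹·mol.
  Combining: H²·lm⁻²·kat = (kg²·m⁴·s⁻⁴·A⁻⁴) · cd⁻² · (s⁻¹·mol) = kg²·m⁴·s⁻⁵·A⁻⁴·mol·cd⁻².
Right side:
  W = J/s (power = energy per time),
      = kg·m²·s⁻³.
  kat = mol/s = s⁻¹·mol (catalytic activity).
  Hz = 1/s = s⁻¹ (frequency is cycles per second).
  So Hz⁻¹ = s.
  lm = cd·sr = cd (luminous flux; sr is dimensionless).
  So lm⁻² = cd⁻².
  Ω = V/A (resistance = voltage per current),
      = kg·m²·s⁻³·A⁻².
  So Ω⁻¹ = kg⁻¹·m⁻²·s³·A².
  H = Wb/A (inductance = flux per current),
      = kg·m²·s⁻²·A⁻².
  So H² = kg²·m⁴·s⁻⁴·A⁻⁴.
  Combining: W·kat·s⁻¹·Hz⁻¹·lm⁻²·A⁻²·Ω⁻¹·H² = (kg·m²·s⁻³) · (s⁻¹·mol) · s⁻¹ · s · cd⁻² · A⁻² · (kg⁻¹·m⁻²·s³·A²) · (kg²·m⁴·s⁻⁴·A⁻⁴) = kg²·m⁴·s⁻⁵·A⁻⁴·mol·cd⁻².
Both reduce to kg²·m⁴·s⁻⁵·A⁻⁴·mol·cd⁻².

Yes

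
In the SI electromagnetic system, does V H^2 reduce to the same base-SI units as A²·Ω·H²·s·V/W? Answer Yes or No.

Left side:
  V = W/A (potential = power per current),
      = kg·m²·s⁻³·A⁻¹.
  H = Wb/A (inductance = flux per current),
      = kg·m²·s⁻²·A⁻².
  So H² = kg²·m⁴·s⁻⁴·A⁻⁴.
  Combining: V·H² = (kg·m²·s⁻³·A⁻¹) · (kg²·m⁴·s⁻⁴·A⁻⁴) = kg³·m⁶·s⁻⁷·A⁻⁵.
Right side:
  W = J/s (power = energy per time),
      = kg·m²·s⁻³.
  So W⁻¹ = kg⁻¹·m⁻²·s³.
  Ω = V/A (resistance = voltage per current),
      = kg·m²·s⁻³·A⁻².
  H = Wb/A (inductance = flux per current),
      = kg·m²·s⁻²·A⁻².
  So H² = kg²·m⁴·s⁻⁴·A⁻⁴.
  V = W/A (potential = power per current),
      = kg·m²·s⁻³·A⁻¹.
  Combining: W⁻¹·A²·Ω·H²·s·V = (kg⁻¹·m⁻²·s³) · A² · (kg·m²·s⁻³·A⁻²) · (kg²·m⁴·s⁻⁴·A⁻⁴) · s · (kg·m²·s⁻³·A⁻¹) = kg³·m⁶·s⁻⁶·A⁻⁵.
Left is kg³·m⁶·s⁻⁷·A⁻⁵; right is kg³·m⁶·s⁻⁶·A⁻⁵ — different.

No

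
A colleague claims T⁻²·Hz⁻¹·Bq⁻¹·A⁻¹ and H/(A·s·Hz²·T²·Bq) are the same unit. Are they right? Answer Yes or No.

Left side:
  T = Wb/m² (flux density = flux per area),
      = kg·s⁻²·A⁻¹.
  So T⁻² = kg⁻²·s⁴·A².
  Hz = 1/s = s⁻¹ (frequency is cycles per second).
  So Hz⁻¹ = s.
  Bq = 1/s = s⁻¹ (activity is decays per second).
  So Bq⁻¹ = s.
  Combining: T⁻²·Hz⁻¹·Bq⁻¹·A⁻¹ = (kg⁻²·s⁴·A²) · s · s · A⁻¹ = kg⁻²·s⁶·A.
Right side:
  Hz = s⁻¹.
  So Hz⁻² = s².
  T = kg·s⁻²·A⁻¹.
  So T⁻² = kg⁻²·s⁴·A².
  H = kg·m²·s⁻²·A⁻².
  Bq = s⁻¹.
  So Bq⁻¹ = s.
  Combining: A⁻¹·s⁻¹·Hz⁻²·T⁻²·H·Bq⁻¹ = A⁻¹ · s⁻¹ · s² · (kg⁻²·s⁴·A²) · (kg·m²·s⁻²·A⁻²) · s = kg⁻¹·m²·s⁴·A⁻¹.
Left is kg⁻²·s⁶·A; right is kg⁻¹·m²·s⁴·A⁻¹ — different.

No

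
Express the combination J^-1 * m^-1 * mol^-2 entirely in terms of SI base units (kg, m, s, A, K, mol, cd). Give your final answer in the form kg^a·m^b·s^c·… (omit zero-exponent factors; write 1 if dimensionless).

kg⁻¹·m⁻³·s²·mol⁻²

J = kg·m²·s⁻².
So J⁻¹ = kg⁻¹·m⁻²·s².
Combining: J⁻¹·m⁻¹·mol⁻² = (kg⁻¹·m⁻²·s²) · m⁻¹ · mol⁻² = kg⁻¹·m⁻³·s²·mol⁻².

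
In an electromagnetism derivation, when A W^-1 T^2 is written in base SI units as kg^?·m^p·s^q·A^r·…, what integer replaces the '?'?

1

W = J/s (power = energy per time),
    = kg·m²·s⁻³.
So W⁻¹ = kg⁻¹·m⁻²·s³.
T = Wb/m² (flux density = flux per area),
    = kg·s⁻²·A⁻¹.
So T² = kg²·s⁻⁴·A⁻².
Combining: A·W⁻¹·T² = A · (kg⁻¹·m⁻²·s³) · (kg²·s⁻⁴·A⁻²) = kg·m⁻²·s⁻¹·A⁻¹.
The exponent of kg is 1.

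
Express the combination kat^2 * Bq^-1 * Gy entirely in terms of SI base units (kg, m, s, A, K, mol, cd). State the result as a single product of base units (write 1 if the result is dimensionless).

m²·s⁻³·mol²

kat = mol/s = s⁻¹·mol (catalytic activity).
So kat² = s⁻²·mol².
Bq = 1/s = s⁻¹ (activity is decays per second).
So Bq⁻¹ = s.
Gy = J/kg (absorbed dose = energy per mass),
    = m²·s⁻².
Combining: kat²·Bq⁻¹·Gy = (s⁻²·mol²) · s · (m²·s⁻²) = m²·s⁻³·mol².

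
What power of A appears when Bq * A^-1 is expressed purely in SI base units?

Bq = 1/s = s⁻¹ (activity is decays per second).
Combining: Bq·A⁻¹ = s⁻¹ · A⁻¹ = s⁻¹·A⁻¹.
The exponent of A is -1.

-1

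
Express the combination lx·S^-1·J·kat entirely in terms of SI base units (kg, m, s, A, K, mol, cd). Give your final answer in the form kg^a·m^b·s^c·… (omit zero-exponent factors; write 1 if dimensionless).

lx = m⁻²·cd.
S = kg⁻¹·m⁻²·s³·A².
So S⁻¹ = kg·m²·s⁻³·A⁻².
J = kg·m²·s⁻².
kat = s⁻¹·mol.
Combining: lx·S⁻¹·J·kat = (m⁻²·cd) · (kg·m²·s⁻³·A⁻²) · (kg·m²·s⁻²) · (s⁻¹·mol) = kg²·m²·s⁻⁶·A⁻²·mol·cd.

kg²·m²·s⁻⁶·A⁻²·mol·cd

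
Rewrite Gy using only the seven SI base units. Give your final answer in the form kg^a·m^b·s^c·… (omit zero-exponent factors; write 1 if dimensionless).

m²·s⁻²

Gy = m²·s⁻².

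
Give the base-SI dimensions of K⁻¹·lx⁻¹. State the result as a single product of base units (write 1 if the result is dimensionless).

lx = m⁻²·cd.
So lx⁻¹ = m²·cd⁻¹.
Combining: K⁻¹·lx⁻¹ = K⁻¹ · (m²·cd⁻¹) = m²·K⁻¹·cd⁻¹.

m²·K⁻¹·cd⁻¹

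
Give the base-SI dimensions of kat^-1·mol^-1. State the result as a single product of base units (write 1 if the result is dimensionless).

s·mol⁻²

kat = mol/s = s⁻¹·mol (catalytic activity).
So kat⁻¹ = s·mol⁻¹.
Combining: kat⁻¹·mol⁻¹ = (s·mol⁻¹) · mol⁻¹ = s·mol⁻².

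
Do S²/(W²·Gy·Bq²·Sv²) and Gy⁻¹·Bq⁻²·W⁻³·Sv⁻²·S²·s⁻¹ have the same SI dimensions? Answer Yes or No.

Left side:
  W = J/s (power = energy per time),
      = kg·m²·s⁻³.
  So W⁻² = kg⁻²·m⁻⁴·s⁶.
  Gy = J/kg (absorbed dose = energy per mass),
      = m²·s⁻².
  So Gy⁻¹ = m⁻²·s².
  Bq = 1/s = s⁻¹ (activity is decays per second).
  So Bq⁻² = s².
  S = 1/Ω (conductance is reciprocal resistance),
      = kg⁻¹·m⁻²·s³·A².
  So S² = kg⁻²·m⁻⁴·s⁶·A⁴.
  Sv = J/kg (equivalent dose = energy per mass),
      = m²·s⁻².
  So Sv⁻² = m⁻⁴·s⁴.
  Combining: W⁻²·Gy⁻¹·Bq⁻²·S²·Sv⁻² = (kg⁻²·m⁻⁴·s⁶) · (m⁻²·s²) · s² · (kg⁻²·m⁻⁴·s⁶·A⁴) · (m⁻⁴·s⁴) = kg⁻⁴·m⁻¹⁴·s²⁰·A⁴.
Right side:
  Gy = J/kg (absorbed dose = energy per mass),
      = m²·s⁻².
  So Gy⁻¹ = m⁻²·s².
  Bq = 1/s = s⁻¹ (activity is decays per second).
  So Bq⁻² = s².
  W = J/s (power = energy per time),
      = kg·m²·s⁻³.
  So W⁻³ = kg⁻³·m⁻⁶·s⁹.
  Sv = J/kg (equivalent dose = energy per mass),
      = m²·s⁻².
  So Sv⁻² = m⁻⁴·s⁴.
  S = 1/Ω (conductance is reciprocal resistance),
      = kg⁻¹·m⁻²·s³·A².
  So S² = kg⁻²·m⁻⁴·s⁶·A⁴.
  Combining: Gy⁻¹·Bq⁻²·W⁻³·Sv⁻²·S²·s⁻¹ = (m⁻²·s²) · s² · (kg⁻³·m⁻⁶·s⁹) · (m⁻⁴·s⁴) · (kg⁻²·m⁻⁴·s⁶·A⁴) · s⁻¹ = kg⁻⁵·m⁻¹⁶·s²²·A⁴.
Left is kg⁻⁴·m⁻¹⁴·s²⁰·A⁴; right is kg⁻⁵·m⁻¹⁶·s²²·A⁴ — different.

No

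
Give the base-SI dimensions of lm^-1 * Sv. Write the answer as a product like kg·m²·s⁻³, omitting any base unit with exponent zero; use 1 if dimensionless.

m²·s⁻²·cd⁻¹

lm = cd.
So lm⁻¹ = cd⁻¹.
Sv = m²·s⁻².
Combining: lm⁻¹·Sv = cd⁻¹ · (m²·s⁻²) = m²·s⁻²·cd⁻¹.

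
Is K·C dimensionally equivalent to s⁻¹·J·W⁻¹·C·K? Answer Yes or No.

Yes

Left side:
  C = s·A.
  Combining: K·C = K · (s·A) = s·A·K.
Right side:
  J = N·m (work = force × distance),
      = kg·m²·s⁻².
  W = J/s (power = energy per time),
      = kg·m²·s⁻³.
  So W⁻¹ = kg⁻¹·m⁻²·s³.
  C = A·s = s·A (charge = current × time).
  Combining: s⁻¹·J·W⁻¹·C·K = s⁻¹ · (kg·m²·s⁻²) · (kg⁻¹·m⁻²·s³) · (s·A) · K = s·A·K.
Both reduce to s·A·K.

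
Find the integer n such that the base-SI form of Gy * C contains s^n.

Gy = m²·s⁻².
C = s·A.
Combining: Gy·C = (m²·s⁻²) · (s·A) = m²·s⁻¹·A.
The exponent of s is -1.

-1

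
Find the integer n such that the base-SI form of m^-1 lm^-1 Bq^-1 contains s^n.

1

lm = cd·sr = cd (luminous flux; sr is dimensionless).
So lm⁻¹ = cd⁻¹.
Bq = 1/s = s⁻¹ (activity is decays per second).
So Bq⁻¹ = s.
Combining: m⁻¹·lm⁻¹·Bq⁻¹ = m⁻¹ · cd⁻¹ · s = m⁻¹·s·cd⁻¹.
The exponent of s is 1.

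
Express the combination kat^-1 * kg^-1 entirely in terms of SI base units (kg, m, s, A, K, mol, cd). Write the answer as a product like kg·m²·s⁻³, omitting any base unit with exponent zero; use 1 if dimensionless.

kat = mol/s = s⁻¹·mol (catalytic activity).
So kat⁻¹ = s·mol⁻¹.
Combining: kat⁻¹·kg⁻¹ = (s·mol⁻¹) · kg⁻¹ = kg⁻¹·s·mol⁻¹.

kg⁻¹·s·mol⁻¹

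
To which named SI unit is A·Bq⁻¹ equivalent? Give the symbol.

Bq = s⁻¹.
So Bq⁻¹ = s.
Combining: A·Bq⁻¹ = A · s = s·A.
s·A is the base-SI form of the coulomb.

C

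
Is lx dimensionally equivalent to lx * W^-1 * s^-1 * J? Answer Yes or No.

Left side:
  lx = m⁻²·cd.
Right side:
  lx = lm/m² (illuminance = luminous flux per area),
      = m⁻²·cd.
  W = J/s (power = energy per time),
      = kg·m²·s⁻³.
  So W⁻¹ = kg⁻¹·m⁻²·s³.
  J = N·m (work = force × distance),
      = kg·m²·s⁻².
  Combining: lx·W⁻¹·s⁻¹·J = (m⁻²·cd) · (kg⁻¹·m⁻²·s³) · s⁻¹ · (kg·m²·s⁻²) = m⁻²·cd.
Both reduce to m⁻²·cd.

Yes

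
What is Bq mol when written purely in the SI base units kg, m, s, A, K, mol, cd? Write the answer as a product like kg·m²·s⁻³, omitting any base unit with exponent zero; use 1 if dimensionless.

s⁻¹·mol

Bq = s⁻¹.
Combining: Bq·mol = s⁻¹ · mol = s⁻¹·mol.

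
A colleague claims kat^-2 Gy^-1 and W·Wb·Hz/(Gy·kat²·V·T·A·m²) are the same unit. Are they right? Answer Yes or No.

No

Left side:
  kat = mol/s = s⁻¹·mol (catalytic activity).
  So kat⁻² = s²·mol⁻².
  Gy = J/kg (absorbed dose = energy per mass),
      = m²·s⁻².
  So Gy⁻¹ = m⁻²·s².
  Combining: kat⁻²·Gy⁻¹ = (s²·mol⁻²) · (m⁻²·s²) = m⁻²·s⁴·mol⁻².
Right side:
  W = kg·m²·s⁻³.
  Wb = kg·m²·s⁻²·A⁻¹.
  Gy = m²·s⁻².
  So Gy⁻¹ = m⁻²·s².
  kat = s⁻¹·mol.
  So kat⁻² = s²·mol⁻².
  V = kg·m²·s⁻³·A⁻¹.
  So V⁻¹ = kg⁻¹·m⁻²·s³·A.
  Hz = s⁻¹.
  T = kg·s⁻²·A⁻¹.
  So T⁻¹ = kg⁻¹·s²·A.
  Combining: W·Wb·Gy⁻¹·kat⁻²·V⁻¹·Hz·T⁻¹·A⁻¹·m⁻² = (kg·m²·s⁻³) · (kg·m²·s⁻²·A⁻¹) · (m⁻²·s²) · (s²·mol⁻²) · (kg⁻¹·m⁻²·s³·A) · s⁻¹ · (kg⁻¹·s²·A) · A⁻¹ · m⁻² = m⁻²·s³·mol⁻².
Left is m⁻²·s⁴·mol⁻²; right is m⁻²·s³·mol⁻² — different.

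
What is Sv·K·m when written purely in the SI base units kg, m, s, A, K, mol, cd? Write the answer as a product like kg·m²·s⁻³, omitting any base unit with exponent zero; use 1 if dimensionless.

Sv = m²·s⁻².
Combining: Sv·K·m = (m²·s⁻²) · K · m = m³·s⁻²·K.

m³·s⁻²·K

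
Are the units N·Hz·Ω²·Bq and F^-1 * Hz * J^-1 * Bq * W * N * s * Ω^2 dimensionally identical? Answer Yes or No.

No

Left side:
  N = kg·m/s² = kg·m·s⁻² (force = mass × acceleration).
  Hz = 1/s = s⁻¹ (frequency is cycles per second).
  Ω = V/A (resistance = voltage per current),
      = kg·m²·s⁻³·A⁻².
  So Ω² = kg²·m⁴·s⁻⁶·A⁻⁴.
  Bq = 1/s = s⁻¹ (activity is decays per second).
  Combining: N·Hz·Ω²·Bq = (kg·m·s⁻²) · s⁻¹ · (kg²·m⁴·s⁻⁶·A⁻⁴) · s⁻¹ = kg³·m⁵·s⁻¹⁰·A⁻⁴.
Right side:
  F = C/V (capacitance = charge per voltage),
      = A·s/(kg·m²·s⁻³·A⁻¹) (substituting C and V),
      = kg⁻¹·m⁻²·s⁴·A².
  So F⁻¹ = kg·m²·s⁻⁴·A⁻².
  Hz = 1/s = s⁻¹ (frequency is cycles per second).
  J = N·m (work = force × distance),
      = kg·m²·s⁻².
  So J⁻¹ = kg⁻¹·m⁻²·s².
  Bq = 1/s = s⁻¹ (activity is decays per second).
  W = J/s (power = energy per time),
      = kg·m²·s⁻³.
  N = kg·m/s² = kg·m·s⁻² (force = mass × acceleration).
  Ω = V/A (resistance = voltage per current),
      = kg·m²·s⁻³·A⁻².
  So Ω² = kg²·m⁴·s⁻⁶·A⁻⁴.
  Combining: F⁻¹·Hz·J⁻¹·Bq·W·N·s·Ω² = (kg·m²·s⁻⁴·A⁻²) · s⁻¹ · (kg⁻¹·m⁻²·s²) · s⁻¹ · (kg·m²·s⁻³) · (kg·m·s⁻²) · s · (kg²·m⁴·s⁻⁶·A⁻⁴) = kg⁴·m⁷·s⁻¹⁴·A⁻⁶.
Left is kg³·m⁵·s⁻¹⁰·A⁻⁴; right is kg⁴·m⁷·s⁻¹⁴·A⁻⁶ — different.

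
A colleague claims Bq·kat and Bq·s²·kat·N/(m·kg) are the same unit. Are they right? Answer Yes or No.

Left side:
  Bq = 1/s = s⁻¹ (activity is decays per second).
  kat = mol/s = s⁻¹·mol (catalytic activity).
  Combining: Bq·kat = s⁻¹ · (s⁻¹·mol) = s⁻²·mol.
Right side:
  Bq = 1/s = s⁻¹ (activity is decays per second).
  kat = mol/s = s⁻¹·mol (catalytic activity).
  N = kg·m/s² = kg·m·s⁻² (force = mass × acceleration).
  Combining: Bq·s²·m⁻¹·kat·kg⁻¹·N = s⁻¹ · s² · m⁻¹ · (s⁻¹·mol) · kg⁻¹ · (kg·m·s⁻²) = s⁻²·mol.
Both reduce to s⁻²·mol.

Yes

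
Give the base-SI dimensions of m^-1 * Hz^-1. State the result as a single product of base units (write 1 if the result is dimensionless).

m⁻¹·s

Hz = 1/s = s⁻¹ (frequency is cycles per second).
So Hz⁻¹ = s.
Combining: m⁻¹·Hz⁻¹ = m⁻¹ · s = m⁻¹·s.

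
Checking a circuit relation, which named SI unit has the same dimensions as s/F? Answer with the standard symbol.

Ω

F = kg⁻¹·m⁻²·s⁴·A².
So F⁻¹ = kg·m²·s⁻⁴·A⁻².
Combining: F⁻¹·s = (kg·m²·s⁻⁴·A⁻²) · s = kg·m²·s⁻³·A⁻².
kg·m²·s⁻³·A⁻² is the base-SI form of the ohm.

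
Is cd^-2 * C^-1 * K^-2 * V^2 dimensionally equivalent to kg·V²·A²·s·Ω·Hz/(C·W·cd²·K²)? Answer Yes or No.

Left side:
  C = A·s = s·A (charge = current × time).
  So C⁻¹ = s⁻¹·A⁻¹.
  V = W/A (potential = power per current),
      = kg·m²·s⁻³·A⁻¹.
  So V² = kg²·m⁴·s⁻⁶·A⁻².
  Combining: cd⁻²·C⁻¹·K⁻²·V² = cd⁻² · (s⁻¹·A⁻¹) · K⁻² · (kg²·m⁴·s⁻⁶·A⁻²) = kg²·m⁴·s⁻⁷·A⁻³·K⁻²·cd⁻².
Right side:
  V = W/A (potential = power per current),
      = kg·m²·s⁻³·A⁻¹.
  So V² = kg²·m⁴·s⁻⁶·A⁻².
  C = A·s = s·A (charge = current × time).
  So C⁻¹ = s⁻¹·A⁻¹.
  W = J/s (power = energy per time),
      = kg·m²·s⁻³.
  So W⁻¹ = kg⁻¹·m⁻²·s³.
  Ω = V/A (resistance = voltage per current),
      = kg·m²·s⁻³·A⁻².
  Hz = 1/s = s⁻¹ (frequency is cycles per second).
  Combining: kg·V²·C⁻¹·W⁻¹·A²·s·cd⁻²·Ω·Hz·K⁻² = kg · (kg²·m⁴·s⁻⁶·A⁻²) · (s⁻¹·A⁻¹) · (kg⁻¹·m⁻²·s³) · A² · s · cd⁻² · (kg·m²·s⁻³·A⁻²) · s⁻¹ · K⁻² = kg³·m⁴·s⁻⁷·A⁻³·K⁻²·cd⁻².
Left is kg²·m⁴·s⁻⁷·A⁻³·K⁻²·cd⁻²; right is kg³·m⁴·s⁻⁷·A⁻³·K⁻²·cd⁻² — different.

No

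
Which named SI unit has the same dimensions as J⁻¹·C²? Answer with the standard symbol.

F

J = N·m (work = force × distance),
    = kg·m²·s⁻².
So J⁻¹ = kg⁻¹·m⁻²·s².
C = A·s = s·A (charge = current × time).
So C² = s²·A².
Combining: J⁻¹·C² = (kg⁻¹·m⁻²·s²) · (s²·A²) = kg⁻¹·m⁻²·s⁴·A².
kg⁻¹·m⁻²·s⁴·A² is the base-SI form of the farad.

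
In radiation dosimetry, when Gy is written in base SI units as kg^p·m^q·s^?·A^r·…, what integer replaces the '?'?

-2

Gy = J/kg (absorbed dose = energy per mass),
    = m²·s⁻².
The exponent of s is -2.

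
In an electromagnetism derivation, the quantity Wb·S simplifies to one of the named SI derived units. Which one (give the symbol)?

C

Wb = V·s (flux: a volt is a weber per second),
    = kg·m²·s⁻²·A⁻¹.
S = 1/Ω (conductance is reciprocal resistance),
    = kg⁻¹·m⁻²·s³·A².
Combining: Wb·S = (kg·m²·s⁻²·A⁻¹) · (kg⁻¹·m⁻²·s³·A²) = s·A.
s·A is the base-SI form of the coulomb.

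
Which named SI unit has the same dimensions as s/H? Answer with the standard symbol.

H = Wb/A (inductance = flux per current),
    = kg·m²·s⁻²·A⁻².
So H⁻¹ = kg⁻¹·m⁻²·s²·A².
Combining: H⁻¹·s = (kg⁻¹·m⁻²·s²·A²) · s = kg⁻¹·m⁻²·s³·A².
kg⁻¹·m⁻²·s³·A² is the base-SI form of the siemens.

S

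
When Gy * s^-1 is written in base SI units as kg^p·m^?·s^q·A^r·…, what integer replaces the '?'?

Gy = m²·s⁻².
Combining: Gy·s⁻¹ = (m²·s⁻²) · s⁻¹ = m²·s⁻³.
The exponent of m is 2.

2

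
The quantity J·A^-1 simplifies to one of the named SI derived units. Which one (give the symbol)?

J = N·m (work = force × distance),
    = kg·m²·s⁻².
Combining: J·A⁻¹ = (kg·m²·s⁻²) · A⁻¹ = kg·m²·s⁻²·A⁻¹.
kg·m²·s⁻²·A⁻¹ is the base-SI form of the weber.

Wb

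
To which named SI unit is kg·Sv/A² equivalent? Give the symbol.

Sv = J/kg (equivalent dose = energy per mass),
    = m²·s⁻².
Combining: A⁻²·kg·Sv = A⁻² · kg · (m²·s⁻²) = kg·m²·s⁻²·A⁻².
kg·m²·s⁻²·A⁻² is the base-SI form of the henry.

H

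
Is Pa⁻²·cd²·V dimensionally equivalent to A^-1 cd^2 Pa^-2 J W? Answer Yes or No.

Left side:
  Pa = kg·m⁻¹·s⁻².
  So Pa⁻² = kg⁻²·m²·s⁴.
  V = kg·m²·s⁻³·A⁻¹.
  Combining: Pa⁻²·cd²·V = (kg⁻²·m²·s⁴) · cd² · (kg·m²·s⁻³·A⁻¹) = kg⁻¹·m⁴·s·A⁻¹·cd².
Right side:
  Pa = N/m² (pressure = force per area),
      = kg·m⁻¹·s⁻².
  So Pa⁻² = kg⁻²·m²·s⁴.
  J = N·m (work = force × distance),
      = kg·m²·s⁻².
  W = J/s (power = energy per time),
      = kg·m²·s⁻³.
  Combining: A⁻¹·cd²·Pa⁻²·J·W = A⁻¹ · cd² · (kg⁻²·m²·s⁴) · (kg·m²·s⁻²) · (kg·m²·s⁻³) = m⁶·s⁻¹·A⁻¹·cd².
Left is kg⁻¹·m⁴·s·A⁻¹·cd²; right is m⁶·s⁻¹·A⁻¹·cd² — different.

No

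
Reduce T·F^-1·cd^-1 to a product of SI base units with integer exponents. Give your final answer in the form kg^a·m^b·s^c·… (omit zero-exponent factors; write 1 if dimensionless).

kg²·m²·s⁻⁶·A⁻³·cd⁻¹

T = kg·s⁻²·A⁻¹.
F = kg⁻¹·m⁻²·s⁴·A².
So F⁻¹ = kg·m²·s⁻⁴·A⁻².
Combining: T·F⁻¹·cd⁻¹ = (kg·s⁻²·A⁻¹) · (kg·m²·s⁻⁴·A⁻²) · cd⁻¹ = kg²·m²·s⁻⁶·A⁻³·cd⁻¹.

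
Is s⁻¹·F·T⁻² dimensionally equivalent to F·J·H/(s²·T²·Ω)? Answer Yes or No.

No

Left side:
  F = C/V (capacitance = charge per voltage),
      = A·s/(kg·m²·s⁻³·A⁻¹) (substituting C and V),
      = kg⁻¹·m⁻²·s⁴·A².
  T = Wb/m² (flux density = flux per area),
      = kg·s⁻²·A⁻¹.
  So T⁻² = kg⁻²·s⁴·A².
  Combining: s⁻¹·F·T⁻² = s⁻¹ · (kg⁻¹·m⁻²·s⁴·A²) · (kg⁻²·s⁴·A²) = kg⁻³·m⁻²·s⁷·A⁴.
Right side:
  F = kg⁻¹·m⁻²·s⁴·A².
  T = kg·s⁻²·A⁻¹.
  So T⁻² = kg⁻²·s⁴·A².
  J = kg·m²·s⁻².
  Ω = kg·m²·s⁻³·A⁻².
  So Ω⁻¹ = kg⁻¹·m⁻²·s³·A².
  H = kg·m²·s⁻²·A⁻².
  Combining: s⁻²·F·T⁻²·J·Ω⁻¹·H = s⁻² · (kg⁻¹·m⁻²·s⁴·A²) · (kg⁻²·s⁴·A²) · (kg·m²·s⁻²) · (kg⁻¹·m⁻²·s³·A²) · (kg·m²·s⁻²·A⁻²) = kg⁻²·s⁵·A⁴.
Left is kg⁻³·m⁻²·s⁷·A⁴; right is kg⁻²·s⁵·A⁴ — different.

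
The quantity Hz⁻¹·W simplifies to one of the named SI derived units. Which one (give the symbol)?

J

Hz = 1/s = s⁻¹ (frequency is cycles per second).
So Hz⁻¹ = s.
W = J/s (power = energy per time),
    = kg·m²·s⁻³.
Combining: Hz⁻¹·W = s · (kg·m²·s⁻³) = kg·m²·s⁻².
kg·m²·s⁻² is the base-SI form of the joule.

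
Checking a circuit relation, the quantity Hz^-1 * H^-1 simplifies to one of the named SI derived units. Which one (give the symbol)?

S

Hz = 1/s = s⁻¹ (frequency is cycles per second).
So Hz⁻¹ = s.
H = Wb/A (inductance = flux per current),
    = kg·m²·s⁻²·A⁻².
So H⁻¹ = kg⁻¹·m⁻²·s²·A².
Combining: Hz⁻¹·H⁻¹ = s · (kg⁻¹·m⁻²·s²·A²) = kg⁻¹·m⁻²·s³·A².
kg⁻¹·m⁻²·s³·A² is the base-SI form of the siemens.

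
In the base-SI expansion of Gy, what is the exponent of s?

Gy = m²·s⁻².
The exponent of s is -2.

-2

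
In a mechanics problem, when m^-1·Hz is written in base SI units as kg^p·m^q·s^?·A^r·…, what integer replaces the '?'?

-1

Hz = 1/s = s⁻¹ (frequency is cycles per second).
Combining: m⁻¹·Hz = m⁻¹ · s⁻¹ = m⁻¹·s⁻¹.
The exponent of s is -1.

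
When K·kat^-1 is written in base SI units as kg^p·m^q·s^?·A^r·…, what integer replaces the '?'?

1

kat = s⁻¹·mol.
So kat⁻¹ = s·mol⁻¹.
Combining: K·kat⁻¹ = K · (s·mol⁻¹) = s·K·mol⁻¹.
The exponent of s is 1.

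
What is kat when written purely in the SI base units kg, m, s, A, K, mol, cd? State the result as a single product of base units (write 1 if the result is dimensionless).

kat = s⁻¹·mol.

s⁻¹·mol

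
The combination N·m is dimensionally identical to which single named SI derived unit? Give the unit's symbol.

J

N = kg·m·s⁻².
Combining: N·m = (kg·m·s⁻²) · m = kg·m²·s⁻².
kg·m²·s⁻² is the base-SI form of the joule.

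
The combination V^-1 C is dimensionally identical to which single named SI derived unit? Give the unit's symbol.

V = kg·m²·s⁻³·A⁻¹.
So V⁻¹ = kg⁻¹·m⁻²·s³·A.
C = s·A.
Combining: V⁻¹·C = (kg⁻¹·m⁻²·s³·A) · (s·A) = kg⁻¹·m⁻²·s⁴·A².
kg⁻¹·m⁻²·s⁴·A² is the base-SI form of the farad.

F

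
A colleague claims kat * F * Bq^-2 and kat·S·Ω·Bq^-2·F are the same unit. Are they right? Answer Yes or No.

Yes

Left side:
  kat = s⁻¹·mol.
  F = kg⁻¹·m⁻²·s⁴·A².
  Bq = s⁻¹.
  So Bq⁻² = s².
  Combining: kat·F·Bq⁻² = (s⁻¹·mol) · (kg⁻¹·m⁻²·s⁴·A²) · s² = kg⁻¹·m⁻²·s⁵·A²·mol.
Right side:
  kat = s⁻¹·mol.
  S = kg⁻¹·m⁻²·s³·A².
  Ω = kg·m²·s⁻³·A⁻².
  Bq = s⁻¹.
  So Bq⁻² = s².
  F = kg⁻¹·m⁻²·s⁴·A².
  Combining: kat·S·Ω·Bq⁻²·F = (s⁻¹·mol) · (kg⁻¹·m⁻²·s³·A²) · (kg·m²·s⁻³·A⁻²) · s² · (kg⁻¹·m⁻²·s⁴·A²) = kg⁻¹·m⁻²·s⁵·A²·mol.
Both reduce to kg⁻¹·m⁻²·s⁵·A²·mol.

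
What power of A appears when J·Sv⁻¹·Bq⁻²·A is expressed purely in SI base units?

1

J = N·m (work = force × distance),
    = kg·m²·s⁻².
Sv = J/kg (equivalent dose = energy per mass),
    = m²·s⁻².
So Sv⁻¹ = m⁻²·s².
Bq = 1/s = s⁻¹ (activity is decays per second).
So Bq⁻² = s².
Combining: J·Sv⁻¹·Bq⁻²·A = (kg·m²·s⁻²) · (m⁻²·s²) · s² · A = kg·s²·A.
The exponent of A is 1.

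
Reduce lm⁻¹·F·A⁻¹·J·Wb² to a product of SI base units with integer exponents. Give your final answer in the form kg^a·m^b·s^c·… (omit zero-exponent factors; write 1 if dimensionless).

lm = cd.
So lm⁻¹ = cd⁻¹.
F = kg⁻¹·m⁻²·s⁴·A².
J = kg·m²·s⁻².
Wb = kg·m²·s⁻²·A⁻¹.
So Wb² = kg²·m⁴·s⁻⁴·A⁻².
Combining: lm⁻¹·F·A⁻¹·J·Wb² = cd⁻¹ · (kg⁻¹·m⁻²·s⁴·A²) · A⁻¹ · (kg·m²·s⁻²) · (kg²·m⁴·s⁻⁴·A⁻²) = kg²·m⁴·s⁻²·A⁻¹·cd⁻¹.

kg²·m⁴·s⁻²·A⁻¹·cd⁻¹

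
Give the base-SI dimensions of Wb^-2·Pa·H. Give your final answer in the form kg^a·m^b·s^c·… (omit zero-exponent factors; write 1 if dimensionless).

Wb = V·s (flux: a volt is a weber per second),
    = kg·m²·s⁻²·A⁻¹.
So Wb⁻² = kg⁻²·m⁻⁴·s⁴·A².
Pa = N/m² (pressure = force per area),
    = kg·m⁻¹·s⁻².
H = Wb/A (inductance = flux per current),
    = kg·m²·s⁻²·A⁻².
Combining: Wb⁻²·Pa·H = (kg⁻²·m⁻⁴·s⁴·A²) · (kg·m⁻¹·s⁻²) · (kg·m²·s⁻²·A⁻²) = m⁻³.

m⁻³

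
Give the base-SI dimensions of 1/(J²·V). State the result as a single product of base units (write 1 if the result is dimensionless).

J = kg·m²·s⁻².
So J⁻² = kg⁻²·m⁻⁴·s⁴.
V = kg·m²·s⁻³·A⁻¹.
So V⁻¹ = kg⁻¹·m⁻²·s³·A.
Combining: J⁻²·V⁻¹ = (kg⁻²·m⁻⁴·s⁴) · (kg⁻¹·m⁻²·s³·A) = kg⁻³·m⁻⁶·s⁷·A.

kg⁻³·m⁻⁶·s⁷·A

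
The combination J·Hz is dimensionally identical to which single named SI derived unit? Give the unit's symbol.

W

J = N·m (work = force × distance),
    = kg·m²·s⁻².
Hz = 1/s = s⁻¹ (frequency is cycles per second).
Combining: J·Hz = (kg·m²·s⁻²) · s⁻¹ = kg·m²·s⁻³.
kg·m²·s⁻³ is the base-SI form of the watt.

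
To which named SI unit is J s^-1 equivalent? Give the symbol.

W

J = N·m (work = force × distance),
    = kg·m²·s⁻².
Combining: J·s⁻¹ = (kg·m²·s⁻²) · s⁻¹ = kg·m²·s⁻³.
kg·m²·s⁻³ is the base-SI form of the watt.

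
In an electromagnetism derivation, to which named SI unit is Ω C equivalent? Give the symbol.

Wb

Ω = kg·m²·s⁻³·A⁻².
C = s·A.
Combining: Ω·C = (kg·m²·s⁻³·A⁻²) · (s·A) = kg·m²·s⁻²·A⁻¹.
kg·m²·s⁻²·A⁻¹ is the base-SI form of the weber.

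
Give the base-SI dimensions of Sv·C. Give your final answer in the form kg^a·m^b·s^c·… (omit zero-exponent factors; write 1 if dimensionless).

m²·s⁻¹·A

Sv = J/kg (equivalent dose = energy per mass),
    = m²·s⁻².
C = A·s = s·A (charge = current × time).
Combining: Sv·C = (m²·s⁻²) · (s·A) = m²·s⁻¹·A.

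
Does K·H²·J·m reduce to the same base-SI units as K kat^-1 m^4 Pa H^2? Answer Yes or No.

Left side:
  H = kg·m²·s⁻²·A⁻².
  So H² = kg²·m⁴·s⁻⁴·A⁻⁴.
  J = kg·m²·s⁻².
  Combining: K·H²·J·m = K · (kg²·m⁴·s⁻⁴·A⁻⁴) · (kg·m²·s⁻²) · m = kg³·m⁷·s⁻⁶·A⁻⁴·K.
Right side:
  kat = mol/s = s⁻¹·mol (catalytic activity).
  So kat⁻¹ = s·mol⁻¹.
  Pa = N/m² (pressure = force per area),
      = kg·m⁻¹·s⁻².
  H = Wb/A (inductance = flux per current),
      = kg·m²·s⁻²·A⁻².
  So H² = kg²·m⁴·s⁻⁴·A⁻⁴.
  Combining: K·kat⁻¹·m⁴·Pa·H² = K · (s·mol⁻¹) · m⁴ · (kg·m⁻¹·s⁻²) · (kg²·m⁴·s⁻⁴·A⁻⁴) = kg³·m⁷·s⁻⁵·A⁻⁴·K·mol⁻¹.
Left is kg³·m⁷·s⁻⁶·A⁻⁴·K; right is kg³·m⁷·s⁻⁵·A⁻⁴·K·mol⁻¹ — different.

No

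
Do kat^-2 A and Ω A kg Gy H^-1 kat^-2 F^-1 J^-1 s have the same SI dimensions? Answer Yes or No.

Left side:
  kat = mol/s = s⁻¹·mol (catalytic activity).
  So kat⁻² = s²·mol⁻².
  Combining: kat⁻²·A = (s²·mol⁻²) · A = s²·A·mol⁻².
Right side:
  Ω = V/A (resistance = voltage per current),
      = kg·m²·s⁻³·A⁻².
  Gy = J/kg (absorbed dose = energy per mass),
      = m²·s⁻².
  H = Wb/A (inductance = flux per current),
      = kg·m²·s⁻²·A⁻².
  So H⁻¹ = kg⁻¹·m⁻²·s²·A².
  kat = mol/s = s⁻¹·mol (catalytic activity).
  So kat⁻² = s²·mol⁻².
  F = C/V (capacitance = charge per voltage),
      = A·s/(kg·m²·s⁻³·A⁻¹) (substituting C and V),
      = kg⁻¹·m⁻²·s⁴·A².
  So F⁻¹ = kg·m²·s⁻⁴·A⁻².
  J = N·m (work = force × distance),
      = kg·m²·s⁻².
  So J⁻¹ = kg⁻¹·m⁻²·s².
  Combining: Ω·A·kg·Gy·H⁻¹·kat⁻²·F⁻¹·J⁻¹·s = (kg·m²·s⁻³·A⁻²) · A · kg · (m²·s⁻²) · (kg⁻¹·m⁻²·s²·A²) · (s²·mol⁻²) · (kg·m²·s⁻⁴·A⁻²) · (kg⁻¹·m⁻²·s²) · s = kg·m²·s⁻²·A⁻¹·mol⁻².
Left is s²·A·mol⁻²; right is kg·m²·s⁻²·A⁻¹·mol⁻² — different.

No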